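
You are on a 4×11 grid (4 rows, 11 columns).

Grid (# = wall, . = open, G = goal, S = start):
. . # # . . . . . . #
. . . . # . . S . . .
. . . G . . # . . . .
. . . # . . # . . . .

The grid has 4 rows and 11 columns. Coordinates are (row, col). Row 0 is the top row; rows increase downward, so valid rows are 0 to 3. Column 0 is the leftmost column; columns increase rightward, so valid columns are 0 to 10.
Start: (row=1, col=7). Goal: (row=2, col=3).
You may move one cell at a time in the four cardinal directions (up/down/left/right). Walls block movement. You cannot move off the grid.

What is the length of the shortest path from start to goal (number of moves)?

BFS from (row=1, col=7) until reaching (row=2, col=3):
  Distance 0: (row=1, col=7)
  Distance 1: (row=0, col=7), (row=1, col=6), (row=1, col=8), (row=2, col=7)
  Distance 2: (row=0, col=6), (row=0, col=8), (row=1, col=5), (row=1, col=9), (row=2, col=8), (row=3, col=7)
  Distance 3: (row=0, col=5), (row=0, col=9), (row=1, col=10), (row=2, col=5), (row=2, col=9), (row=3, col=8)
  Distance 4: (row=0, col=4), (row=2, col=4), (row=2, col=10), (row=3, col=5), (row=3, col=9)
  Distance 5: (row=2, col=3), (row=3, col=4), (row=3, col=10)  <- goal reached here
One shortest path (5 moves): (row=1, col=7) -> (row=1, col=6) -> (row=1, col=5) -> (row=2, col=5) -> (row=2, col=4) -> (row=2, col=3)

Answer: Shortest path length: 5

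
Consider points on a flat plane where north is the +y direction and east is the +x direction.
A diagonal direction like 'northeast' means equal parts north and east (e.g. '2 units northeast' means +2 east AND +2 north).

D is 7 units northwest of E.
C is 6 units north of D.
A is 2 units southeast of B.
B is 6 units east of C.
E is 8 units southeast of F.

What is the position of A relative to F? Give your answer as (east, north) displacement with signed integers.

Answer: A is at (east=9, north=3) relative to F.

Derivation:
Place F at the origin (east=0, north=0).
  E is 8 units southeast of F: delta (east=+8, north=-8); E at (east=8, north=-8).
  D is 7 units northwest of E: delta (east=-7, north=+7); D at (east=1, north=-1).
  C is 6 units north of D: delta (east=+0, north=+6); C at (east=1, north=5).
  B is 6 units east of C: delta (east=+6, north=+0); B at (east=7, north=5).
  A is 2 units southeast of B: delta (east=+2, north=-2); A at (east=9, north=3).
Therefore A relative to F: (east=9, north=3).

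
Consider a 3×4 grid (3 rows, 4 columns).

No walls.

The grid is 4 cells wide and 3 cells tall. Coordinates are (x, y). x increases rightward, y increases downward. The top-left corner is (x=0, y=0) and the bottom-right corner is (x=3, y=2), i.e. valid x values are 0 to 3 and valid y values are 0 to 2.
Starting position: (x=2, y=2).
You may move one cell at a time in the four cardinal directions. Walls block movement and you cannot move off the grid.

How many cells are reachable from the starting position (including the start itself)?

BFS flood-fill from (x=2, y=2):
  Distance 0: (x=2, y=2)
  Distance 1: (x=2, y=1), (x=1, y=2), (x=3, y=2)
  Distance 2: (x=2, y=0), (x=1, y=1), (x=3, y=1), (x=0, y=2)
  Distance 3: (x=1, y=0), (x=3, y=0), (x=0, y=1)
  Distance 4: (x=0, y=0)
Total reachable: 12 (grid has 12 open cells total)

Answer: Reachable cells: 12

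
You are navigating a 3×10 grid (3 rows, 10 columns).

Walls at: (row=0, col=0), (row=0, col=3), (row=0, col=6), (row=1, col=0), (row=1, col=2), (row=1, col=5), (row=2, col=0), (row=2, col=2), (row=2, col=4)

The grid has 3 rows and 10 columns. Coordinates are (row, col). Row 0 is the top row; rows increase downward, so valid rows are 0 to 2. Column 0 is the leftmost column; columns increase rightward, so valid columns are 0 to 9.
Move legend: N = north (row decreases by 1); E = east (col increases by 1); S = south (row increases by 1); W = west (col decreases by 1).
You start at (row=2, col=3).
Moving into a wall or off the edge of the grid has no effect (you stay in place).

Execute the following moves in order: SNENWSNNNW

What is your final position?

Answer: Final position: (row=0, col=4)

Derivation:
Start: (row=2, col=3)
  S (south): blocked, stay at (row=2, col=3)
  N (north): (row=2, col=3) -> (row=1, col=3)
  E (east): (row=1, col=3) -> (row=1, col=4)
  N (north): (row=1, col=4) -> (row=0, col=4)
  W (west): blocked, stay at (row=0, col=4)
  S (south): (row=0, col=4) -> (row=1, col=4)
  N (north): (row=1, col=4) -> (row=0, col=4)
  N (north): blocked, stay at (row=0, col=4)
  N (north): blocked, stay at (row=0, col=4)
  W (west): blocked, stay at (row=0, col=4)
Final: (row=0, col=4)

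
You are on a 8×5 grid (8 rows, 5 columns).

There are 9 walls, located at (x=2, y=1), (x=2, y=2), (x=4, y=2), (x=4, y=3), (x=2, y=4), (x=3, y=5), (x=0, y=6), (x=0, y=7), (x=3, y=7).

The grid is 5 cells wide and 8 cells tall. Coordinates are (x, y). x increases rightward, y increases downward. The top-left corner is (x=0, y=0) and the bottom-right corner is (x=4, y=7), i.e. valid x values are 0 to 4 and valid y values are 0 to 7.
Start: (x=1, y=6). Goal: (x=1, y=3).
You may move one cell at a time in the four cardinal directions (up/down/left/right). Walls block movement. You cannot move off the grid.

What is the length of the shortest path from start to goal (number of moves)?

Answer: Shortest path length: 3

Derivation:
BFS from (x=1, y=6) until reaching (x=1, y=3):
  Distance 0: (x=1, y=6)
  Distance 1: (x=1, y=5), (x=2, y=6), (x=1, y=7)
  Distance 2: (x=1, y=4), (x=0, y=5), (x=2, y=5), (x=3, y=6), (x=2, y=7)
  Distance 3: (x=1, y=3), (x=0, y=4), (x=4, y=6)  <- goal reached here
One shortest path (3 moves): (x=1, y=6) -> (x=1, y=5) -> (x=1, y=4) -> (x=1, y=3)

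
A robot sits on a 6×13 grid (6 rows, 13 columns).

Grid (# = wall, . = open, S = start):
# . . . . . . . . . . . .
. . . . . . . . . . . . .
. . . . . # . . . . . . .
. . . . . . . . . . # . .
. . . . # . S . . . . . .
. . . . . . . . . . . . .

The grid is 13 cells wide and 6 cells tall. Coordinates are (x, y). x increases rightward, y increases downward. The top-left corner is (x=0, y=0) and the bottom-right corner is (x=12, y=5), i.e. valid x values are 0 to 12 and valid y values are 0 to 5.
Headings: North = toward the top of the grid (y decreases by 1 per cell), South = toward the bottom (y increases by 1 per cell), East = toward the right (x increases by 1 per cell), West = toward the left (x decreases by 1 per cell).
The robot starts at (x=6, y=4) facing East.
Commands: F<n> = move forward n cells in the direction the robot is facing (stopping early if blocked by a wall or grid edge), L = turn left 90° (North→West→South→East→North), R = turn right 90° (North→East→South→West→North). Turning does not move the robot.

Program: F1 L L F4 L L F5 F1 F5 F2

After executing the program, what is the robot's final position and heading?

Answer: Final position: (x=12, y=4), facing East

Derivation:
Start: (x=6, y=4), facing East
  F1: move forward 1, now at (x=7, y=4)
  L: turn left, now facing North
  L: turn left, now facing West
  F4: move forward 2/4 (blocked), now at (x=5, y=4)
  L: turn left, now facing South
  L: turn left, now facing East
  F5: move forward 5, now at (x=10, y=4)
  F1: move forward 1, now at (x=11, y=4)
  F5: move forward 1/5 (blocked), now at (x=12, y=4)
  F2: move forward 0/2 (blocked), now at (x=12, y=4)
Final: (x=12, y=4), facing East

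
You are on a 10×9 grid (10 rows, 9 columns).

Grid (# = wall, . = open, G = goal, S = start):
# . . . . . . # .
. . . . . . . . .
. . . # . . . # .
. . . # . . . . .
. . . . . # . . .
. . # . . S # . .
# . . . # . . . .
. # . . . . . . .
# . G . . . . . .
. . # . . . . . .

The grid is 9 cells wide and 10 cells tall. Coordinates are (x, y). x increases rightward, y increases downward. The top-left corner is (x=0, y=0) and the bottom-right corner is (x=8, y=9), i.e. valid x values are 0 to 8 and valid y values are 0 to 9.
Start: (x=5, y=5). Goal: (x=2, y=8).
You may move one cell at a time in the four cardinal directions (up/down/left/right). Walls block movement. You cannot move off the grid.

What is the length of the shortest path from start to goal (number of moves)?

Answer: Shortest path length: 6

Derivation:
BFS from (x=5, y=5) until reaching (x=2, y=8):
  Distance 0: (x=5, y=5)
  Distance 1: (x=4, y=5), (x=5, y=6)
  Distance 2: (x=4, y=4), (x=3, y=5), (x=6, y=6), (x=5, y=7)
  Distance 3: (x=4, y=3), (x=3, y=4), (x=3, y=6), (x=7, y=6), (x=4, y=7), (x=6, y=7), (x=5, y=8)
  Distance 4: (x=4, y=2), (x=5, y=3), (x=2, y=4), (x=7, y=5), (x=2, y=6), (x=8, y=6), (x=3, y=7), (x=7, y=7), (x=4, y=8), (x=6, y=8), (x=5, y=9)
  Distance 5: (x=4, y=1), (x=5, y=2), (x=2, y=3), (x=6, y=3), (x=1, y=4), (x=7, y=4), (x=8, y=5), (x=1, y=6), (x=2, y=7), (x=8, y=7), (x=3, y=8), (x=7, y=8), (x=4, y=9), (x=6, y=9)
  Distance 6: (x=4, y=0), (x=3, y=1), (x=5, y=1), (x=2, y=2), (x=6, y=2), (x=1, y=3), (x=7, y=3), (x=0, y=4), (x=6, y=4), (x=8, y=4), (x=1, y=5), (x=2, y=8), (x=8, y=8), (x=3, y=9), (x=7, y=9)  <- goal reached here
One shortest path (6 moves): (x=5, y=5) -> (x=4, y=5) -> (x=3, y=5) -> (x=3, y=6) -> (x=2, y=6) -> (x=2, y=7) -> (x=2, y=8)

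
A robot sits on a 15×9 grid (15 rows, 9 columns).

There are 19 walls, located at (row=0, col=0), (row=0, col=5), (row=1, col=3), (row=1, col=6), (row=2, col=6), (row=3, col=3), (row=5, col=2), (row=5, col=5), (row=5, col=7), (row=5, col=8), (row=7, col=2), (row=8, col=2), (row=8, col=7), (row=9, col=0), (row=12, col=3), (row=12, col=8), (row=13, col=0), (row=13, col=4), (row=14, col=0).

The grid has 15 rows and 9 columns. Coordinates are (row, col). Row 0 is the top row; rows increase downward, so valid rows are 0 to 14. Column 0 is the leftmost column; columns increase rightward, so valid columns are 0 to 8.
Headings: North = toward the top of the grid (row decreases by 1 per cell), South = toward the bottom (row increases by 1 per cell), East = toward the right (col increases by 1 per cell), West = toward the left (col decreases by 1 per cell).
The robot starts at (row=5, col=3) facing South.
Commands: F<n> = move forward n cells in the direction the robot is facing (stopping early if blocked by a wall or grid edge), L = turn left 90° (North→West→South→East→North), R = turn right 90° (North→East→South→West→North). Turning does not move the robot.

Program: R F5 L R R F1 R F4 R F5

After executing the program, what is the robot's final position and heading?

Answer: Final position: (row=4, col=7), facing South

Derivation:
Start: (row=5, col=3), facing South
  R: turn right, now facing West
  F5: move forward 0/5 (blocked), now at (row=5, col=3)
  L: turn left, now facing South
  R: turn right, now facing West
  R: turn right, now facing North
  F1: move forward 1, now at (row=4, col=3)
  R: turn right, now facing East
  F4: move forward 4, now at (row=4, col=7)
  R: turn right, now facing South
  F5: move forward 0/5 (blocked), now at (row=4, col=7)
Final: (row=4, col=7), facing South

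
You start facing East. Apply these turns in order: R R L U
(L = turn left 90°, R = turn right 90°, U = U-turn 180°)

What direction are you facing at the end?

Answer: Final heading: North

Derivation:
Start: East
  R (right (90° clockwise)) -> South
  R (right (90° clockwise)) -> West
  L (left (90° counter-clockwise)) -> South
  U (U-turn (180°)) -> North
Final: North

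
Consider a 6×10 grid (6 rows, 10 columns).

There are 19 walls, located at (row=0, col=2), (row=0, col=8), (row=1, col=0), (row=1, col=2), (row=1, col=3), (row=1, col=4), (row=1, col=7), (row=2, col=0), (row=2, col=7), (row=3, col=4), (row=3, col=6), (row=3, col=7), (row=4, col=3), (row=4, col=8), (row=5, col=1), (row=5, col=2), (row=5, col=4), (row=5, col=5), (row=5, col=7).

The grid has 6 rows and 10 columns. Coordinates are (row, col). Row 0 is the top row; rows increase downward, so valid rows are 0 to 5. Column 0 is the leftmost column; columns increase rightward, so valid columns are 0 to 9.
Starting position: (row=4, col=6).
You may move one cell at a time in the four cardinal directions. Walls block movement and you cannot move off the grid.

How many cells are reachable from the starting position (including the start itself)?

Answer: Reachable cells: 30

Derivation:
BFS flood-fill from (row=4, col=6):
  Distance 0: (row=4, col=6)
  Distance 1: (row=4, col=5), (row=4, col=7), (row=5, col=6)
  Distance 2: (row=3, col=5), (row=4, col=4)
  Distance 3: (row=2, col=5)
  Distance 4: (row=1, col=5), (row=2, col=4), (row=2, col=6)
  Distance 5: (row=0, col=5), (row=1, col=6), (row=2, col=3)
  Distance 6: (row=0, col=4), (row=0, col=6), (row=2, col=2), (row=3, col=3)
  Distance 7: (row=0, col=3), (row=0, col=7), (row=2, col=1), (row=3, col=2)
  Distance 8: (row=1, col=1), (row=3, col=1), (row=4, col=2)
  Distance 9: (row=0, col=1), (row=3, col=0), (row=4, col=1)
  Distance 10: (row=0, col=0), (row=4, col=0)
  Distance 11: (row=5, col=0)
Total reachable: 30 (grid has 41 open cells total)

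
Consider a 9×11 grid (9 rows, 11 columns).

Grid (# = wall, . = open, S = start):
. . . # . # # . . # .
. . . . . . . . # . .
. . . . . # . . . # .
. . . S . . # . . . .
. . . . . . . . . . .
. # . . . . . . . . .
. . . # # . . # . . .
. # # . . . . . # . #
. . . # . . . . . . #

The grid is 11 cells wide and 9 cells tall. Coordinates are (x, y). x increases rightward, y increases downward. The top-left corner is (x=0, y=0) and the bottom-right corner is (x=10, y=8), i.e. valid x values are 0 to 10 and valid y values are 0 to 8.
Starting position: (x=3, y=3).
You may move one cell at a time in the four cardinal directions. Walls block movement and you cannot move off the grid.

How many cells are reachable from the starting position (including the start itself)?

Answer: Reachable cells: 81

Derivation:
BFS flood-fill from (x=3, y=3):
  Distance 0: (x=3, y=3)
  Distance 1: (x=3, y=2), (x=2, y=3), (x=4, y=3), (x=3, y=4)
  Distance 2: (x=3, y=1), (x=2, y=2), (x=4, y=2), (x=1, y=3), (x=5, y=3), (x=2, y=4), (x=4, y=4), (x=3, y=5)
  Distance 3: (x=2, y=1), (x=4, y=1), (x=1, y=2), (x=0, y=3), (x=1, y=4), (x=5, y=4), (x=2, y=5), (x=4, y=5)
  Distance 4: (x=2, y=0), (x=4, y=0), (x=1, y=1), (x=5, y=1), (x=0, y=2), (x=0, y=4), (x=6, y=4), (x=5, y=5), (x=2, y=6)
  Distance 5: (x=1, y=0), (x=0, y=1), (x=6, y=1), (x=7, y=4), (x=0, y=5), (x=6, y=5), (x=1, y=6), (x=5, y=6)
  Distance 6: (x=0, y=0), (x=7, y=1), (x=6, y=2), (x=7, y=3), (x=8, y=4), (x=7, y=5), (x=0, y=6), (x=6, y=6), (x=5, y=7)
  Distance 7: (x=7, y=0), (x=7, y=2), (x=8, y=3), (x=9, y=4), (x=8, y=5), (x=0, y=7), (x=4, y=7), (x=6, y=7), (x=5, y=8)
  Distance 8: (x=8, y=0), (x=8, y=2), (x=9, y=3), (x=10, y=4), (x=9, y=5), (x=8, y=6), (x=3, y=7), (x=7, y=7), (x=0, y=8), (x=4, y=8), (x=6, y=8)
  Distance 9: (x=10, y=3), (x=10, y=5), (x=9, y=6), (x=1, y=8), (x=7, y=8)
  Distance 10: (x=10, y=2), (x=10, y=6), (x=9, y=7), (x=2, y=8), (x=8, y=8)
  Distance 11: (x=10, y=1), (x=9, y=8)
  Distance 12: (x=10, y=0), (x=9, y=1)
Total reachable: 81 (grid has 81 open cells total)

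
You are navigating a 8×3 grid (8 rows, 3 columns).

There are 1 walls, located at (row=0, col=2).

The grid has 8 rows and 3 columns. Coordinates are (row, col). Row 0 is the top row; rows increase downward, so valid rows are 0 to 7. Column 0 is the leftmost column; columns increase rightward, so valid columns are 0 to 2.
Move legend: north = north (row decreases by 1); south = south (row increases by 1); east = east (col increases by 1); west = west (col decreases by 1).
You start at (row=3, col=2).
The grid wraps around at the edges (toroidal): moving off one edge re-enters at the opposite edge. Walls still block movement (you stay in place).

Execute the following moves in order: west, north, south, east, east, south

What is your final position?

Answer: Final position: (row=4, col=0)

Derivation:
Start: (row=3, col=2)
  west (west): (row=3, col=2) -> (row=3, col=1)
  north (north): (row=3, col=1) -> (row=2, col=1)
  south (south): (row=2, col=1) -> (row=3, col=1)
  east (east): (row=3, col=1) -> (row=3, col=2)
  east (east): (row=3, col=2) -> (row=3, col=0)
  south (south): (row=3, col=0) -> (row=4, col=0)
Final: (row=4, col=0)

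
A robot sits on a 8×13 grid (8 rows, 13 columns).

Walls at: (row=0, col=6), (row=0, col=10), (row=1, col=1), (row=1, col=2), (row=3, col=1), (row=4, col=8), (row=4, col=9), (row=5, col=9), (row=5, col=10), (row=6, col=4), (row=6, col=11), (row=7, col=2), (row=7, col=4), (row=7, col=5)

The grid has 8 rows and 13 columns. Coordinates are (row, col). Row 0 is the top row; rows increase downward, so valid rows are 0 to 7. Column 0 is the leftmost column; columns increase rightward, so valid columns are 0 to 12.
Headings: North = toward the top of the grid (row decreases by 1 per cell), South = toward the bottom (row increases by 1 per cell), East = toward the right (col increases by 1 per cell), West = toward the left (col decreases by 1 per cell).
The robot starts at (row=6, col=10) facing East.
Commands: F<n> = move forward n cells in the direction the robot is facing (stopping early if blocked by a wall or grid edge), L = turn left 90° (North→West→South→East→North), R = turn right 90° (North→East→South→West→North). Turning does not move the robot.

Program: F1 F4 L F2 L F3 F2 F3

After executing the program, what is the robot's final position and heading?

Start: (row=6, col=10), facing East
  F1: move forward 0/1 (blocked), now at (row=6, col=10)
  F4: move forward 0/4 (blocked), now at (row=6, col=10)
  L: turn left, now facing North
  F2: move forward 0/2 (blocked), now at (row=6, col=10)
  L: turn left, now facing West
  F3: move forward 3, now at (row=6, col=7)
  F2: move forward 2, now at (row=6, col=5)
  F3: move forward 0/3 (blocked), now at (row=6, col=5)
Final: (row=6, col=5), facing West

Answer: Final position: (row=6, col=5), facing West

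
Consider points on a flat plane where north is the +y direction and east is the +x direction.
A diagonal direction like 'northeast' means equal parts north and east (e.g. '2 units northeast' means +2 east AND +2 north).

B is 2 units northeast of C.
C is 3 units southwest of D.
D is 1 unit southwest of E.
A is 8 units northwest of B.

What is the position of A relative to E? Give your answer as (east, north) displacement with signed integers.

Place E at the origin (east=0, north=0).
  D is 1 unit southwest of E: delta (east=-1, north=-1); D at (east=-1, north=-1).
  C is 3 units southwest of D: delta (east=-3, north=-3); C at (east=-4, north=-4).
  B is 2 units northeast of C: delta (east=+2, north=+2); B at (east=-2, north=-2).
  A is 8 units northwest of B: delta (east=-8, north=+8); A at (east=-10, north=6).
Therefore A relative to E: (east=-10, north=6).

Answer: A is at (east=-10, north=6) relative to E.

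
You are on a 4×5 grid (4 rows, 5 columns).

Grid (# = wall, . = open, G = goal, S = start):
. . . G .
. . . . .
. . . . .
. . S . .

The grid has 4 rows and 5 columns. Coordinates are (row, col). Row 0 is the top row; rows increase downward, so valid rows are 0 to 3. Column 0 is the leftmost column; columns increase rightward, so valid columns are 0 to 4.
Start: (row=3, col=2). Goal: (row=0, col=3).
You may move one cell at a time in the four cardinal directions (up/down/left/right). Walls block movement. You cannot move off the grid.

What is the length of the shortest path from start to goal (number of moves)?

BFS from (row=3, col=2) until reaching (row=0, col=3):
  Distance 0: (row=3, col=2)
  Distance 1: (row=2, col=2), (row=3, col=1), (row=3, col=3)
  Distance 2: (row=1, col=2), (row=2, col=1), (row=2, col=3), (row=3, col=0), (row=3, col=4)
  Distance 3: (row=0, col=2), (row=1, col=1), (row=1, col=3), (row=2, col=0), (row=2, col=4)
  Distance 4: (row=0, col=1), (row=0, col=3), (row=1, col=0), (row=1, col=4)  <- goal reached here
One shortest path (4 moves): (row=3, col=2) -> (row=3, col=3) -> (row=2, col=3) -> (row=1, col=3) -> (row=0, col=3)

Answer: Shortest path length: 4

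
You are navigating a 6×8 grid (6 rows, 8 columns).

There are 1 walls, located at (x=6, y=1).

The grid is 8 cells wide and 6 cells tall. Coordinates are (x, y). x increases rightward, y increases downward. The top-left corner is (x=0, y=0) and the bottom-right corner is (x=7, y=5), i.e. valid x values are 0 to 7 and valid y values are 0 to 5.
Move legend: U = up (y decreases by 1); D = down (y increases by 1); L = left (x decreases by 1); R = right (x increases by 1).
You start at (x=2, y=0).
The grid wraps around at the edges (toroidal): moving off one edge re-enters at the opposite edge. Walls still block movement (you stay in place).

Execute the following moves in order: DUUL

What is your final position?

Start: (x=2, y=0)
  D (down): (x=2, y=0) -> (x=2, y=1)
  U (up): (x=2, y=1) -> (x=2, y=0)
  U (up): (x=2, y=0) -> (x=2, y=5)
  L (left): (x=2, y=5) -> (x=1, y=5)
Final: (x=1, y=5)

Answer: Final position: (x=1, y=5)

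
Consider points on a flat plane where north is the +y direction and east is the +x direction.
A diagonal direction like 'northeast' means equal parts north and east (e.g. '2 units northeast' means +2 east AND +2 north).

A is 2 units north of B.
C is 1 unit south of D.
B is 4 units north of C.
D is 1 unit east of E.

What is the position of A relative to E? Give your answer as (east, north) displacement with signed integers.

Place E at the origin (east=0, north=0).
  D is 1 unit east of E: delta (east=+1, north=+0); D at (east=1, north=0).
  C is 1 unit south of D: delta (east=+0, north=-1); C at (east=1, north=-1).
  B is 4 units north of C: delta (east=+0, north=+4); B at (east=1, north=3).
  A is 2 units north of B: delta (east=+0, north=+2); A at (east=1, north=5).
Therefore A relative to E: (east=1, north=5).

Answer: A is at (east=1, north=5) relative to E.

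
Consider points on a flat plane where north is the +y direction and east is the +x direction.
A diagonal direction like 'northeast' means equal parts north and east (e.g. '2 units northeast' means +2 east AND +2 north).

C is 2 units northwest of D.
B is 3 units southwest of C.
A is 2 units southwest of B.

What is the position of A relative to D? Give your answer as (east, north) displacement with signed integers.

Answer: A is at (east=-7, north=-3) relative to D.

Derivation:
Place D at the origin (east=0, north=0).
  C is 2 units northwest of D: delta (east=-2, north=+2); C at (east=-2, north=2).
  B is 3 units southwest of C: delta (east=-3, north=-3); B at (east=-5, north=-1).
  A is 2 units southwest of B: delta (east=-2, north=-2); A at (east=-7, north=-3).
Therefore A relative to D: (east=-7, north=-3).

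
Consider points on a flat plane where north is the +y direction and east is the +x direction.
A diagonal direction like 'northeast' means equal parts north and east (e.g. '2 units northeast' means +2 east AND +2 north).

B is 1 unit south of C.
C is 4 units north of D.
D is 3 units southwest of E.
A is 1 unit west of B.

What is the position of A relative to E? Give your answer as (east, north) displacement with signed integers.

Place E at the origin (east=0, north=0).
  D is 3 units southwest of E: delta (east=-3, north=-3); D at (east=-3, north=-3).
  C is 4 units north of D: delta (east=+0, north=+4); C at (east=-3, north=1).
  B is 1 unit south of C: delta (east=+0, north=-1); B at (east=-3, north=0).
  A is 1 unit west of B: delta (east=-1, north=+0); A at (east=-4, north=0).
Therefore A relative to E: (east=-4, north=0).

Answer: A is at (east=-4, north=0) relative to E.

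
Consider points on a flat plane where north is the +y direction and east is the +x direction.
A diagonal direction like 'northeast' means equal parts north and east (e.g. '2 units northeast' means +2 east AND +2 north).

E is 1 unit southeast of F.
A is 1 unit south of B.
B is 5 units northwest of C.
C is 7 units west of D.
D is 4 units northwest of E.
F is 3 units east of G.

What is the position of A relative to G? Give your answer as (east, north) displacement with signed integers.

Answer: A is at (east=-12, north=7) relative to G.

Derivation:
Place G at the origin (east=0, north=0).
  F is 3 units east of G: delta (east=+3, north=+0); F at (east=3, north=0).
  E is 1 unit southeast of F: delta (east=+1, north=-1); E at (east=4, north=-1).
  D is 4 units northwest of E: delta (east=-4, north=+4); D at (east=0, north=3).
  C is 7 units west of D: delta (east=-7, north=+0); C at (east=-7, north=3).
  B is 5 units northwest of C: delta (east=-5, north=+5); B at (east=-12, north=8).
  A is 1 unit south of B: delta (east=+0, north=-1); A at (east=-12, north=7).
Therefore A relative to G: (east=-12, north=7).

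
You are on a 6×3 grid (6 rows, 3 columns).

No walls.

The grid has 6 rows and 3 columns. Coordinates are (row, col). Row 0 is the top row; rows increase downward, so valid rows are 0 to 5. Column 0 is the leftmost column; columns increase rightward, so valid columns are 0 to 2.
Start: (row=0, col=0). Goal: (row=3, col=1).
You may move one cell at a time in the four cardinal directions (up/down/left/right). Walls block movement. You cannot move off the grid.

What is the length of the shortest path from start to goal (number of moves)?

BFS from (row=0, col=0) until reaching (row=3, col=1):
  Distance 0: (row=0, col=0)
  Distance 1: (row=0, col=1), (row=1, col=0)
  Distance 2: (row=0, col=2), (row=1, col=1), (row=2, col=0)
  Distance 3: (row=1, col=2), (row=2, col=1), (row=3, col=0)
  Distance 4: (row=2, col=2), (row=3, col=1), (row=4, col=0)  <- goal reached here
One shortest path (4 moves): (row=0, col=0) -> (row=0, col=1) -> (row=1, col=1) -> (row=2, col=1) -> (row=3, col=1)

Answer: Shortest path length: 4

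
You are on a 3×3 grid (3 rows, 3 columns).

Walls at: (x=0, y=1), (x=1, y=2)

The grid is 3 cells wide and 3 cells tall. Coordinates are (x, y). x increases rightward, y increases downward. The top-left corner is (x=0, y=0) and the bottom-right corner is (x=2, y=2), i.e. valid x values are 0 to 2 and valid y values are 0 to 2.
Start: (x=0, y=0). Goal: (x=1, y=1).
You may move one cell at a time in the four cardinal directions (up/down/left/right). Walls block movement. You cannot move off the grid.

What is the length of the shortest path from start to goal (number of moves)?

BFS from (x=0, y=0) until reaching (x=1, y=1):
  Distance 0: (x=0, y=0)
  Distance 1: (x=1, y=0)
  Distance 2: (x=2, y=0), (x=1, y=1)  <- goal reached here
One shortest path (2 moves): (x=0, y=0) -> (x=1, y=0) -> (x=1, y=1)

Answer: Shortest path length: 2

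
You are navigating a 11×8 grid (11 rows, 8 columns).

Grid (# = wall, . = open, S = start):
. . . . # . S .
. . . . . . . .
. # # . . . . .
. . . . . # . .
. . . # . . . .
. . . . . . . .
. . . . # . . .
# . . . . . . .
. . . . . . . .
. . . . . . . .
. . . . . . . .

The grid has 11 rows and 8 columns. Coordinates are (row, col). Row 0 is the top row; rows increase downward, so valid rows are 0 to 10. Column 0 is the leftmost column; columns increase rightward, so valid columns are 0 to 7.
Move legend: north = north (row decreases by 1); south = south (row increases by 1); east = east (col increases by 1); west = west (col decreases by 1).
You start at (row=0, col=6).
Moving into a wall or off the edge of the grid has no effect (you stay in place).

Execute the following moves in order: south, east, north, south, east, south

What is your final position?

Answer: Final position: (row=2, col=7)

Derivation:
Start: (row=0, col=6)
  south (south): (row=0, col=6) -> (row=1, col=6)
  east (east): (row=1, col=6) -> (row=1, col=7)
  north (north): (row=1, col=7) -> (row=0, col=7)
  south (south): (row=0, col=7) -> (row=1, col=7)
  east (east): blocked, stay at (row=1, col=7)
  south (south): (row=1, col=7) -> (row=2, col=7)
Final: (row=2, col=7)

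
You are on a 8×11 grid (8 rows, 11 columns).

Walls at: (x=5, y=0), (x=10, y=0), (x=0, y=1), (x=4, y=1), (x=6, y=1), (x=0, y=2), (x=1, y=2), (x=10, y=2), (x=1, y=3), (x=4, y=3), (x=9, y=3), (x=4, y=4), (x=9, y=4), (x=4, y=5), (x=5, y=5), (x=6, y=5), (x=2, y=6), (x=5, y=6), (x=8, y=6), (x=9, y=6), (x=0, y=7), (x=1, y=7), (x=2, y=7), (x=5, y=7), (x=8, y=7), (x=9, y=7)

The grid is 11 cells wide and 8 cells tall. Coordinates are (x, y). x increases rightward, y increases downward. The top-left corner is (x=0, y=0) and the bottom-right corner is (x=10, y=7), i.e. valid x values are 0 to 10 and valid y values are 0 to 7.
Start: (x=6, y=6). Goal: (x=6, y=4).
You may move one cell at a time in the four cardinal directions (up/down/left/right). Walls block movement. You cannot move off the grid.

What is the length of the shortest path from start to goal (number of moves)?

BFS from (x=6, y=6) until reaching (x=6, y=4):
  Distance 0: (x=6, y=6)
  Distance 1: (x=7, y=6), (x=6, y=7)
  Distance 2: (x=7, y=5), (x=7, y=7)
  Distance 3: (x=7, y=4), (x=8, y=5)
  Distance 4: (x=7, y=3), (x=6, y=4), (x=8, y=4), (x=9, y=5)  <- goal reached here
One shortest path (4 moves): (x=6, y=6) -> (x=7, y=6) -> (x=7, y=5) -> (x=7, y=4) -> (x=6, y=4)

Answer: Shortest path length: 4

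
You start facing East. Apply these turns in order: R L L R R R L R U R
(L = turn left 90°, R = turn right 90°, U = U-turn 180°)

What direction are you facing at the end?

Start: East
  R (right (90° clockwise)) -> South
  L (left (90° counter-clockwise)) -> East
  L (left (90° counter-clockwise)) -> North
  R (right (90° clockwise)) -> East
  R (right (90° clockwise)) -> South
  R (right (90° clockwise)) -> West
  L (left (90° counter-clockwise)) -> South
  R (right (90° clockwise)) -> West
  U (U-turn (180°)) -> East
  R (right (90° clockwise)) -> South
Final: South

Answer: Final heading: South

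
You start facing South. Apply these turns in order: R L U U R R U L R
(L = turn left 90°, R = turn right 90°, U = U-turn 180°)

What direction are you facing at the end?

Answer: Final heading: South

Derivation:
Start: South
  R (right (90° clockwise)) -> West
  L (left (90° counter-clockwise)) -> South
  U (U-turn (180°)) -> North
  U (U-turn (180°)) -> South
  R (right (90° clockwise)) -> West
  R (right (90° clockwise)) -> North
  U (U-turn (180°)) -> South
  L (left (90° counter-clockwise)) -> East
  R (right (90° clockwise)) -> South
Final: South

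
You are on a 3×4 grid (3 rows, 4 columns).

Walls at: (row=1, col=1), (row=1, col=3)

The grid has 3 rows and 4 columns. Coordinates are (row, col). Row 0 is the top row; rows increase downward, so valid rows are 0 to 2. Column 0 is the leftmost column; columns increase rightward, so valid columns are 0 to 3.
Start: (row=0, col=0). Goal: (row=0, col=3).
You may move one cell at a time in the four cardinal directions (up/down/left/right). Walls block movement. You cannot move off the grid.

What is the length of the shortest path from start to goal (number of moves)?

Answer: Shortest path length: 3

Derivation:
BFS from (row=0, col=0) until reaching (row=0, col=3):
  Distance 0: (row=0, col=0)
  Distance 1: (row=0, col=1), (row=1, col=0)
  Distance 2: (row=0, col=2), (row=2, col=0)
  Distance 3: (row=0, col=3), (row=1, col=2), (row=2, col=1)  <- goal reached here
One shortest path (3 moves): (row=0, col=0) -> (row=0, col=1) -> (row=0, col=2) -> (row=0, col=3)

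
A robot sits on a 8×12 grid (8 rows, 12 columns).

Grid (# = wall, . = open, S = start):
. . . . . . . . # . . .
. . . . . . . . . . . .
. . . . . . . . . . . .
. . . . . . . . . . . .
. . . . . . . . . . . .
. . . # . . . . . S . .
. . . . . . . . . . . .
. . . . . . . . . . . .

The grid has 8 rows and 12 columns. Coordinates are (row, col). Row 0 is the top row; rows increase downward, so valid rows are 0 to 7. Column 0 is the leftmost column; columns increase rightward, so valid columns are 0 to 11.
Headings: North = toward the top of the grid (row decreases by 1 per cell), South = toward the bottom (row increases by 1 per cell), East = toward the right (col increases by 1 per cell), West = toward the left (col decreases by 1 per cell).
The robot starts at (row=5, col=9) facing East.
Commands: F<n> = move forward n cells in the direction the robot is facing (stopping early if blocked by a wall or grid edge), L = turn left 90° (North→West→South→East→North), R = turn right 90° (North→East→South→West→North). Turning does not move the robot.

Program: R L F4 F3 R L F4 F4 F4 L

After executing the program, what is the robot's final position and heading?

Answer: Final position: (row=5, col=11), facing North

Derivation:
Start: (row=5, col=9), facing East
  R: turn right, now facing South
  L: turn left, now facing East
  F4: move forward 2/4 (blocked), now at (row=5, col=11)
  F3: move forward 0/3 (blocked), now at (row=5, col=11)
  R: turn right, now facing South
  L: turn left, now facing East
  [×3]F4: move forward 0/4 (blocked), now at (row=5, col=11)
  L: turn left, now facing North
Final: (row=5, col=11), facing North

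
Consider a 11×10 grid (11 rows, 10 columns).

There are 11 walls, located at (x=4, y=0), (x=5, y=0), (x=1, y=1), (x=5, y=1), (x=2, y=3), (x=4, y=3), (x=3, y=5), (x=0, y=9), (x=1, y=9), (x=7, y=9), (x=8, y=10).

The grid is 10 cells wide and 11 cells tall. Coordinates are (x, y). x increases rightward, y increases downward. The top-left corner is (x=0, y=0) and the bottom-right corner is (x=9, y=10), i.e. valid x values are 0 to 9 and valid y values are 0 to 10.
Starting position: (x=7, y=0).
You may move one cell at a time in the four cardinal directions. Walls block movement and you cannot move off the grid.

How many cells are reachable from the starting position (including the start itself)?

Answer: Reachable cells: 99

Derivation:
BFS flood-fill from (x=7, y=0):
  Distance 0: (x=7, y=0)
  Distance 1: (x=6, y=0), (x=8, y=0), (x=7, y=1)
  Distance 2: (x=9, y=0), (x=6, y=1), (x=8, y=1), (x=7, y=2)
  Distance 3: (x=9, y=1), (x=6, y=2), (x=8, y=2), (x=7, y=3)
  Distance 4: (x=5, y=2), (x=9, y=2), (x=6, y=3), (x=8, y=3), (x=7, y=4)
  Distance 5: (x=4, y=2), (x=5, y=3), (x=9, y=3), (x=6, y=4), (x=8, y=4), (x=7, y=5)
  Distance 6: (x=4, y=1), (x=3, y=2), (x=5, y=4), (x=9, y=4), (x=6, y=5), (x=8, y=5), (x=7, y=6)
  Distance 7: (x=3, y=1), (x=2, y=2), (x=3, y=3), (x=4, y=4), (x=5, y=5), (x=9, y=5), (x=6, y=6), (x=8, y=6), (x=7, y=7)
  Distance 8: (x=3, y=0), (x=2, y=1), (x=1, y=2), (x=3, y=4), (x=4, y=5), (x=5, y=6), (x=9, y=6), (x=6, y=7), (x=8, y=7), (x=7, y=8)
  Distance 9: (x=2, y=0), (x=0, y=2), (x=1, y=3), (x=2, y=4), (x=4, y=6), (x=5, y=7), (x=9, y=7), (x=6, y=8), (x=8, y=8)
  Distance 10: (x=1, y=0), (x=0, y=1), (x=0, y=3), (x=1, y=4), (x=2, y=5), (x=3, y=6), (x=4, y=7), (x=5, y=8), (x=9, y=8), (x=6, y=9), (x=8, y=9)
  Distance 11: (x=0, y=0), (x=0, y=4), (x=1, y=5), (x=2, y=6), (x=3, y=7), (x=4, y=8), (x=5, y=9), (x=9, y=9), (x=6, y=10)
  Distance 12: (x=0, y=5), (x=1, y=6), (x=2, y=7), (x=3, y=8), (x=4, y=9), (x=5, y=10), (x=7, y=10), (x=9, y=10)
  Distance 13: (x=0, y=6), (x=1, y=7), (x=2, y=8), (x=3, y=9), (x=4, y=10)
  Distance 14: (x=0, y=7), (x=1, y=8), (x=2, y=9), (x=3, y=10)
  Distance 15: (x=0, y=8), (x=2, y=10)
  Distance 16: (x=1, y=10)
  Distance 17: (x=0, y=10)
Total reachable: 99 (grid has 99 open cells total)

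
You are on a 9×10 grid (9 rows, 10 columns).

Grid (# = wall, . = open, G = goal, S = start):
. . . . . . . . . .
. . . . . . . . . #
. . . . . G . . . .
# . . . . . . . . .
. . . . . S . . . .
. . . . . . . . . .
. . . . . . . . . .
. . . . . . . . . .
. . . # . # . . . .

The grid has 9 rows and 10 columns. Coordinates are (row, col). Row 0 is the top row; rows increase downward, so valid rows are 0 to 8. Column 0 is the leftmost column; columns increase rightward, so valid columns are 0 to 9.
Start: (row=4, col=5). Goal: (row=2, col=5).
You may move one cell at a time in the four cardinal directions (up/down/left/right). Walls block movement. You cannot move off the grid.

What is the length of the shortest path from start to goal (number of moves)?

BFS from (row=4, col=5) until reaching (row=2, col=5):
  Distance 0: (row=4, col=5)
  Distance 1: (row=3, col=5), (row=4, col=4), (row=4, col=6), (row=5, col=5)
  Distance 2: (row=2, col=5), (row=3, col=4), (row=3, col=6), (row=4, col=3), (row=4, col=7), (row=5, col=4), (row=5, col=6), (row=6, col=5)  <- goal reached here
One shortest path (2 moves): (row=4, col=5) -> (row=3, col=5) -> (row=2, col=5)

Answer: Shortest path length: 2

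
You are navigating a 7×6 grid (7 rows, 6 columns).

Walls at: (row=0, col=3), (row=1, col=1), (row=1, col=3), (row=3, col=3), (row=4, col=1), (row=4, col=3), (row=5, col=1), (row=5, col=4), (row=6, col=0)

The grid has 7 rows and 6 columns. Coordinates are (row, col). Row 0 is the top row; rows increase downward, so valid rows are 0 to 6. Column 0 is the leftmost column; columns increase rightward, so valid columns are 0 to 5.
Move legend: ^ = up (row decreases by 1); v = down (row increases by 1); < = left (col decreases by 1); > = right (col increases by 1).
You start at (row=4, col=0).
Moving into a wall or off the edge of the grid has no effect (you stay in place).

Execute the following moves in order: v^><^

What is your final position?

Answer: Final position: (row=3, col=0)

Derivation:
Start: (row=4, col=0)
  v (down): (row=4, col=0) -> (row=5, col=0)
  ^ (up): (row=5, col=0) -> (row=4, col=0)
  > (right): blocked, stay at (row=4, col=0)
  < (left): blocked, stay at (row=4, col=0)
  ^ (up): (row=4, col=0) -> (row=3, col=0)
Final: (row=3, col=0)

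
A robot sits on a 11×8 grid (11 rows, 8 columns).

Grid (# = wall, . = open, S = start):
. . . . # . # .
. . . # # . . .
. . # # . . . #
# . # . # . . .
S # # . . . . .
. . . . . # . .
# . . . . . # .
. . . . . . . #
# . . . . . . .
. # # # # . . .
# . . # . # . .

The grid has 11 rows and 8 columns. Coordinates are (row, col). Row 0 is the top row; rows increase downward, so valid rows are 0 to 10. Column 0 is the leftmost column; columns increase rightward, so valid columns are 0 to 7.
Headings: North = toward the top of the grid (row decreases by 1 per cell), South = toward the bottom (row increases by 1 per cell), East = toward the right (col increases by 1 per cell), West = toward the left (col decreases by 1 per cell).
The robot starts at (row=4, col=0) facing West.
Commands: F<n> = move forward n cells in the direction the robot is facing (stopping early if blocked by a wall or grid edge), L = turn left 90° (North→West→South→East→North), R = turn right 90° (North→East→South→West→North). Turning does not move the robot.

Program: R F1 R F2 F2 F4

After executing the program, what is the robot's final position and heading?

Start: (row=4, col=0), facing West
  R: turn right, now facing North
  F1: move forward 0/1 (blocked), now at (row=4, col=0)
  R: turn right, now facing East
  F2: move forward 0/2 (blocked), now at (row=4, col=0)
  F2: move forward 0/2 (blocked), now at (row=4, col=0)
  F4: move forward 0/4 (blocked), now at (row=4, col=0)
Final: (row=4, col=0), facing East

Answer: Final position: (row=4, col=0), facing East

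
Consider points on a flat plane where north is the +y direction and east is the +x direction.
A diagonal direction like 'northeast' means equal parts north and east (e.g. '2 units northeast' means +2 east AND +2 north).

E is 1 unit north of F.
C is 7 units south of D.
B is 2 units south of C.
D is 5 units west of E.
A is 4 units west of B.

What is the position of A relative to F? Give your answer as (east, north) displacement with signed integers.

Place F at the origin (east=0, north=0).
  E is 1 unit north of F: delta (east=+0, north=+1); E at (east=0, north=1).
  D is 5 units west of E: delta (east=-5, north=+0); D at (east=-5, north=1).
  C is 7 units south of D: delta (east=+0, north=-7); C at (east=-5, north=-6).
  B is 2 units south of C: delta (east=+0, north=-2); B at (east=-5, north=-8).
  A is 4 units west of B: delta (east=-4, north=+0); A at (east=-9, north=-8).
Therefore A relative to F: (east=-9, north=-8).

Answer: A is at (east=-9, north=-8) relative to F.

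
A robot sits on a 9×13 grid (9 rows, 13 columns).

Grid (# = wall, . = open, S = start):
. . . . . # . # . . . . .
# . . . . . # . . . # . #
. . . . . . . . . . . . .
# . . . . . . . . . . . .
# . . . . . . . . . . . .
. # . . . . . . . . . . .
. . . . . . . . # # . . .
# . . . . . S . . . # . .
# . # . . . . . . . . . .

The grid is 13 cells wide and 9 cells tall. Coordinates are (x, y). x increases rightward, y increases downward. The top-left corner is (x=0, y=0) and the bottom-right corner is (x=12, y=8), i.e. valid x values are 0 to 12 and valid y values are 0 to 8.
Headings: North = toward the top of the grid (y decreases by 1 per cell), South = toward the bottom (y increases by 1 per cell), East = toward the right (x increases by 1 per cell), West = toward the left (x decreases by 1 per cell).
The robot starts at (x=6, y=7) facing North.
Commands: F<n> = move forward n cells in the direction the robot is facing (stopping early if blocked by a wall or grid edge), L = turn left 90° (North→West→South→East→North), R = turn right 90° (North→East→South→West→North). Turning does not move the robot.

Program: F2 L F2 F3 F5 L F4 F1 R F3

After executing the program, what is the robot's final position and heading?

Start: (x=6, y=7), facing North
  F2: move forward 2, now at (x=6, y=5)
  L: turn left, now facing West
  F2: move forward 2, now at (x=4, y=5)
  F3: move forward 2/3 (blocked), now at (x=2, y=5)
  F5: move forward 0/5 (blocked), now at (x=2, y=5)
  L: turn left, now facing South
  F4: move forward 2/4 (blocked), now at (x=2, y=7)
  F1: move forward 0/1 (blocked), now at (x=2, y=7)
  R: turn right, now facing West
  F3: move forward 1/3 (blocked), now at (x=1, y=7)
Final: (x=1, y=7), facing West

Answer: Final position: (x=1, y=7), facing West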